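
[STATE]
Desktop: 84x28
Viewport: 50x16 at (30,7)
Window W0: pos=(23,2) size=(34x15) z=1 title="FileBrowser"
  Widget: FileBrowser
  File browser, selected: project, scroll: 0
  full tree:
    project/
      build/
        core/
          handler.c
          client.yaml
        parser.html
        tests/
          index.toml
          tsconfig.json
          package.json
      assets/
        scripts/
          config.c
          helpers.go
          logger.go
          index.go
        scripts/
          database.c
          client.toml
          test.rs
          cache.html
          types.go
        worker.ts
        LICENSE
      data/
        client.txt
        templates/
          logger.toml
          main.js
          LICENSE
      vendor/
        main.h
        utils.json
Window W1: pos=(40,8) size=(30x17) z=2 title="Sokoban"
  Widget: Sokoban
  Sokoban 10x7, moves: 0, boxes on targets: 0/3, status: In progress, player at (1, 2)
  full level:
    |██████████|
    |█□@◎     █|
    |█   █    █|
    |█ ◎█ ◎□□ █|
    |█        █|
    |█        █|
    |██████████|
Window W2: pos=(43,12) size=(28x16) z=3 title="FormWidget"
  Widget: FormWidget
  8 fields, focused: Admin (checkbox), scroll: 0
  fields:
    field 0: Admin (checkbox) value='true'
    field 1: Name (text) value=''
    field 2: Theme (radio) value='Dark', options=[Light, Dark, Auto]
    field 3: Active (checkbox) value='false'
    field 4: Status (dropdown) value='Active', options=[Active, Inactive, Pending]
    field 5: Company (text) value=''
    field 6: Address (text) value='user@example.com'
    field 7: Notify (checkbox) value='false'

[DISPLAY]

] assets/                 ┃                       
] data/   ┏━━━━━━━━━━━━━━━━━━━━━━━━━━━━┓          
] vendor/ ┃ Sokoban                    ┃          
          ┠────────────────────────────┨          
          ┃██████████                  ┃          
          ┃█□┏━━━━━━━━━━━━━━━━━━━━━━━━━━┓         
          ┃█ ┃ FormWidget               ┃         
          ┃█ ┠──────────────────────────┨         
          ┃█ ┃> Admin:      [x]         ┃         
━━━━━━━━━━┃█ ┃  Name:       [          ]┃         
          ┃██┃  Theme:      ( ) Light  (┃         
          ┃Mo┃  Active:     [ ]         ┃         
          ┃  ┃  Status:     [Active   ▼]┃         
          ┃  ┃  Company:    [          ]┃         
          ┃  ┃  Address:    [user@examp]┃         
          ┃  ┃  Notify:     [ ]         ┃         


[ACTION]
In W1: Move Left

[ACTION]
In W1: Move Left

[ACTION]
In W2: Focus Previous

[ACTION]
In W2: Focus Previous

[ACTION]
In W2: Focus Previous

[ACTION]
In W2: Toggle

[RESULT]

] assets/                 ┃                       
] data/   ┏━━━━━━━━━━━━━━━━━━━━━━━━━━━━┓          
] vendor/ ┃ Sokoban                    ┃          
          ┠────────────────────────────┨          
          ┃██████████                  ┃          
          ┃█□┏━━━━━━━━━━━━━━━━━━━━━━━━━━┓         
          ┃█ ┃ FormWidget               ┃         
          ┃█ ┠──────────────────────────┨         
          ┃█ ┃  Admin:      [x]         ┃         
━━━━━━━━━━┃█ ┃  Name:       [          ]┃         
          ┃██┃  Theme:      ( ) Light  (┃         
          ┃Mo┃  Active:     [ ]         ┃         
          ┃  ┃  Status:     [Active   ▼]┃         
          ┃  ┃> Company:    [          ]┃         
          ┃  ┃  Address:    [user@examp]┃         
          ┃  ┃  Notify:     [ ]         ┃         


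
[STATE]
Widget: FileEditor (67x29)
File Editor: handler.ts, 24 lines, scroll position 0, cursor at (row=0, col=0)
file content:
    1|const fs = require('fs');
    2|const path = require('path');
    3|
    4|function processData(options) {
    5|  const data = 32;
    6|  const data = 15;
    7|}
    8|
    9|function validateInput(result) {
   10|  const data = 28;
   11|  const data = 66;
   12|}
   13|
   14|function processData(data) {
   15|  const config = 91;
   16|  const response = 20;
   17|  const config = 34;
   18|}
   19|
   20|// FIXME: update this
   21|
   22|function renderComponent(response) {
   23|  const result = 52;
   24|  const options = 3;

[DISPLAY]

█onst fs = require('fs');                                         ▲
const path = require('path');                                     █
                                                                  ░
function processData(options) {                                   ░
  const data = 32;                                                ░
  const data = 15;                                                ░
}                                                                 ░
                                                                  ░
function validateInput(result) {                                  ░
  const data = 28;                                                ░
  const data = 66;                                                ░
}                                                                 ░
                                                                  ░
function processData(data) {                                      ░
  const config = 91;                                              ░
  const response = 20;                                            ░
  const config = 34;                                              ░
}                                                                 ░
                                                                  ░
// FIXME: update this                                             ░
                                                                  ░
function renderComponent(response) {                              ░
  const result = 52;                                              ░
  const options = 3;                                              ░
                                                                  ░
                                                                  ░
                                                                  ░
                                                                  ░
                                                                  ▼


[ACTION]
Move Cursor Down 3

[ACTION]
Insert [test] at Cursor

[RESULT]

const fs = require('fs');                                         ▲
const path = require('path');                                     █
                                                                  ░
test█unction processData(options) {                               ░
  const data = 32;                                                ░
  const data = 15;                                                ░
}                                                                 ░
                                                                  ░
function validateInput(result) {                                  ░
  const data = 28;                                                ░
  const data = 66;                                                ░
}                                                                 ░
                                                                  ░
function processData(data) {                                      ░
  const config = 91;                                              ░
  const response = 20;                                            ░
  const config = 34;                                              ░
}                                                                 ░
                                                                  ░
// FIXME: update this                                             ░
                                                                  ░
function renderComponent(response) {                              ░
  const result = 52;                                              ░
  const options = 3;                                              ░
                                                                  ░
                                                                  ░
                                                                  ░
                                                                  ░
                                                                  ▼


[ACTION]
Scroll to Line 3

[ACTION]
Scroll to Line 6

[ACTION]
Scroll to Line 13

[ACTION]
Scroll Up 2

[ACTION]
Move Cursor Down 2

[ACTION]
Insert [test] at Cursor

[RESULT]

const fs = require('fs');                                         ▲
const path = require('path');                                     █
                                                                  ░
testfunction processData(options) {                               ░
  const data = 32;                                                ░
  cotest█st data = 15;                                            ░
}                                                                 ░
                                                                  ░
function validateInput(result) {                                  ░
  const data = 28;                                                ░
  const data = 66;                                                ░
}                                                                 ░
                                                                  ░
function processData(data) {                                      ░
  const config = 91;                                              ░
  const response = 20;                                            ░
  const config = 34;                                              ░
}                                                                 ░
                                                                  ░
// FIXME: update this                                             ░
                                                                  ░
function renderComponent(response) {                              ░
  const result = 52;                                              ░
  const options = 3;                                              ░
                                                                  ░
                                                                  ░
                                                                  ░
                                                                  ░
                                                                  ▼


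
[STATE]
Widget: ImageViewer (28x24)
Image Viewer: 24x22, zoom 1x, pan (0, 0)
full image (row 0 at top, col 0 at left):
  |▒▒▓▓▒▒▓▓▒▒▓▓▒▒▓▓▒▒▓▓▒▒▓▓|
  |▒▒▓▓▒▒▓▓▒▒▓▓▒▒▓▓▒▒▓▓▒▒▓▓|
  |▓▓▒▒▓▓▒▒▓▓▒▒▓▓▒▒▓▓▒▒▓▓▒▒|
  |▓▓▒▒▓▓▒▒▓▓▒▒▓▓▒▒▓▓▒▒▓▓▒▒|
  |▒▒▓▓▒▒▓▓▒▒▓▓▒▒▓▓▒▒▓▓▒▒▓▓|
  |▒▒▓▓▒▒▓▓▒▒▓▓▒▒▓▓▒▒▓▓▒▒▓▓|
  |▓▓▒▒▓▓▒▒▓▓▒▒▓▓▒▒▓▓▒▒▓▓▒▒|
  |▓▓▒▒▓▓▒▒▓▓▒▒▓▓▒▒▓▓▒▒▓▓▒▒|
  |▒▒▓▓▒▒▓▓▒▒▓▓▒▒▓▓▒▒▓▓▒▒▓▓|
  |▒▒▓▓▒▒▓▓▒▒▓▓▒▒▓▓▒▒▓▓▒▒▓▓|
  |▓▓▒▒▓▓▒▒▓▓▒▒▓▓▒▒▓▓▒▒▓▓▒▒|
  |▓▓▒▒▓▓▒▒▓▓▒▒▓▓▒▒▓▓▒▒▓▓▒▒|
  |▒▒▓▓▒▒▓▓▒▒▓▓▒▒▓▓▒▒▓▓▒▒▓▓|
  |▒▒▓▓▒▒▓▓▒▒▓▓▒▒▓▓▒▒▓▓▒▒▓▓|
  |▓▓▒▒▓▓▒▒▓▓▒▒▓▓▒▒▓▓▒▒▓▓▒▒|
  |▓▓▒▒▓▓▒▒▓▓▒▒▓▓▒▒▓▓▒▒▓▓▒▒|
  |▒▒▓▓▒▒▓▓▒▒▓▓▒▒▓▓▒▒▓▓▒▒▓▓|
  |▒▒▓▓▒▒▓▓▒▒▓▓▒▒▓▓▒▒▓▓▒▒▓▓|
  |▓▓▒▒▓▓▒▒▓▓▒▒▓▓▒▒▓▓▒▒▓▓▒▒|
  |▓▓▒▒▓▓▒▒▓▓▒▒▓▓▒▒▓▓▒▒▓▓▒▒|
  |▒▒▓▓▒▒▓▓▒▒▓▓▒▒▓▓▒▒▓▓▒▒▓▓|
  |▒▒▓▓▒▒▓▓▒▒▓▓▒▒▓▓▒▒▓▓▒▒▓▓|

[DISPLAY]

▒▒▓▓▒▒▓▓▒▒▓▓▒▒▓▓▒▒▓▓▒▒▓▓    
▒▒▓▓▒▒▓▓▒▒▓▓▒▒▓▓▒▒▓▓▒▒▓▓    
▓▓▒▒▓▓▒▒▓▓▒▒▓▓▒▒▓▓▒▒▓▓▒▒    
▓▓▒▒▓▓▒▒▓▓▒▒▓▓▒▒▓▓▒▒▓▓▒▒    
▒▒▓▓▒▒▓▓▒▒▓▓▒▒▓▓▒▒▓▓▒▒▓▓    
▒▒▓▓▒▒▓▓▒▒▓▓▒▒▓▓▒▒▓▓▒▒▓▓    
▓▓▒▒▓▓▒▒▓▓▒▒▓▓▒▒▓▓▒▒▓▓▒▒    
▓▓▒▒▓▓▒▒▓▓▒▒▓▓▒▒▓▓▒▒▓▓▒▒    
▒▒▓▓▒▒▓▓▒▒▓▓▒▒▓▓▒▒▓▓▒▒▓▓    
▒▒▓▓▒▒▓▓▒▒▓▓▒▒▓▓▒▒▓▓▒▒▓▓    
▓▓▒▒▓▓▒▒▓▓▒▒▓▓▒▒▓▓▒▒▓▓▒▒    
▓▓▒▒▓▓▒▒▓▓▒▒▓▓▒▒▓▓▒▒▓▓▒▒    
▒▒▓▓▒▒▓▓▒▒▓▓▒▒▓▓▒▒▓▓▒▒▓▓    
▒▒▓▓▒▒▓▓▒▒▓▓▒▒▓▓▒▒▓▓▒▒▓▓    
▓▓▒▒▓▓▒▒▓▓▒▒▓▓▒▒▓▓▒▒▓▓▒▒    
▓▓▒▒▓▓▒▒▓▓▒▒▓▓▒▒▓▓▒▒▓▓▒▒    
▒▒▓▓▒▒▓▓▒▒▓▓▒▒▓▓▒▒▓▓▒▒▓▓    
▒▒▓▓▒▒▓▓▒▒▓▓▒▒▓▓▒▒▓▓▒▒▓▓    
▓▓▒▒▓▓▒▒▓▓▒▒▓▓▒▒▓▓▒▒▓▓▒▒    
▓▓▒▒▓▓▒▒▓▓▒▒▓▓▒▒▓▓▒▒▓▓▒▒    
▒▒▓▓▒▒▓▓▒▒▓▓▒▒▓▓▒▒▓▓▒▒▓▓    
▒▒▓▓▒▒▓▓▒▒▓▓▒▒▓▓▒▒▓▓▒▒▓▓    
                            
                            


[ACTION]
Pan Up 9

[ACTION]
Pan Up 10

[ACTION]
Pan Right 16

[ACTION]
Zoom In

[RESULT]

▒▒▒▒▓▓▓▓▒▒▒▒▓▓▓▓▒▒▒▒▓▓▓▓▒▒▒▒
▒▒▒▒▓▓▓▓▒▒▒▒▓▓▓▓▒▒▒▒▓▓▓▓▒▒▒▒
▒▒▒▒▓▓▓▓▒▒▒▒▓▓▓▓▒▒▒▒▓▓▓▓▒▒▒▒
▒▒▒▒▓▓▓▓▒▒▒▒▓▓▓▓▒▒▒▒▓▓▓▓▒▒▒▒
▓▓▓▓▒▒▒▒▓▓▓▓▒▒▒▒▓▓▓▓▒▒▒▒▓▓▓▓
▓▓▓▓▒▒▒▒▓▓▓▓▒▒▒▒▓▓▓▓▒▒▒▒▓▓▓▓
▓▓▓▓▒▒▒▒▓▓▓▓▒▒▒▒▓▓▓▓▒▒▒▒▓▓▓▓
▓▓▓▓▒▒▒▒▓▓▓▓▒▒▒▒▓▓▓▓▒▒▒▒▓▓▓▓
▒▒▒▒▓▓▓▓▒▒▒▒▓▓▓▓▒▒▒▒▓▓▓▓▒▒▒▒
▒▒▒▒▓▓▓▓▒▒▒▒▓▓▓▓▒▒▒▒▓▓▓▓▒▒▒▒
▒▒▒▒▓▓▓▓▒▒▒▒▓▓▓▓▒▒▒▒▓▓▓▓▒▒▒▒
▒▒▒▒▓▓▓▓▒▒▒▒▓▓▓▓▒▒▒▒▓▓▓▓▒▒▒▒
▓▓▓▓▒▒▒▒▓▓▓▓▒▒▒▒▓▓▓▓▒▒▒▒▓▓▓▓
▓▓▓▓▒▒▒▒▓▓▓▓▒▒▒▒▓▓▓▓▒▒▒▒▓▓▓▓
▓▓▓▓▒▒▒▒▓▓▓▓▒▒▒▒▓▓▓▓▒▒▒▒▓▓▓▓
▓▓▓▓▒▒▒▒▓▓▓▓▒▒▒▒▓▓▓▓▒▒▒▒▓▓▓▓
▒▒▒▒▓▓▓▓▒▒▒▒▓▓▓▓▒▒▒▒▓▓▓▓▒▒▒▒
▒▒▒▒▓▓▓▓▒▒▒▒▓▓▓▓▒▒▒▒▓▓▓▓▒▒▒▒
▒▒▒▒▓▓▓▓▒▒▒▒▓▓▓▓▒▒▒▒▓▓▓▓▒▒▒▒
▒▒▒▒▓▓▓▓▒▒▒▒▓▓▓▓▒▒▒▒▓▓▓▓▒▒▒▒
▓▓▓▓▒▒▒▒▓▓▓▓▒▒▒▒▓▓▓▓▒▒▒▒▓▓▓▓
▓▓▓▓▒▒▒▒▓▓▓▓▒▒▒▒▓▓▓▓▒▒▒▒▓▓▓▓
▓▓▓▓▒▒▒▒▓▓▓▓▒▒▒▒▓▓▓▓▒▒▒▒▓▓▓▓
▓▓▓▓▒▒▒▒▓▓▓▓▒▒▒▒▓▓▓▓▒▒▒▒▓▓▓▓


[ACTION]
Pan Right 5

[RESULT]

▓▓▓▒▒▒▒▓▓▓▓▒▒▒▒▓▓▓▓▒▒▒▒▓▓▓▓ 
▓▓▓▒▒▒▒▓▓▓▓▒▒▒▒▓▓▓▓▒▒▒▒▓▓▓▓ 
▓▓▓▒▒▒▒▓▓▓▓▒▒▒▒▓▓▓▓▒▒▒▒▓▓▓▓ 
▓▓▓▒▒▒▒▓▓▓▓▒▒▒▒▓▓▓▓▒▒▒▒▓▓▓▓ 
▒▒▒▓▓▓▓▒▒▒▒▓▓▓▓▒▒▒▒▓▓▓▓▒▒▒▒ 
▒▒▒▓▓▓▓▒▒▒▒▓▓▓▓▒▒▒▒▓▓▓▓▒▒▒▒ 
▒▒▒▓▓▓▓▒▒▒▒▓▓▓▓▒▒▒▒▓▓▓▓▒▒▒▒ 
▒▒▒▓▓▓▓▒▒▒▒▓▓▓▓▒▒▒▒▓▓▓▓▒▒▒▒ 
▓▓▓▒▒▒▒▓▓▓▓▒▒▒▒▓▓▓▓▒▒▒▒▓▓▓▓ 
▓▓▓▒▒▒▒▓▓▓▓▒▒▒▒▓▓▓▓▒▒▒▒▓▓▓▓ 
▓▓▓▒▒▒▒▓▓▓▓▒▒▒▒▓▓▓▓▒▒▒▒▓▓▓▓ 
▓▓▓▒▒▒▒▓▓▓▓▒▒▒▒▓▓▓▓▒▒▒▒▓▓▓▓ 
▒▒▒▓▓▓▓▒▒▒▒▓▓▓▓▒▒▒▒▓▓▓▓▒▒▒▒ 
▒▒▒▓▓▓▓▒▒▒▒▓▓▓▓▒▒▒▒▓▓▓▓▒▒▒▒ 
▒▒▒▓▓▓▓▒▒▒▒▓▓▓▓▒▒▒▒▓▓▓▓▒▒▒▒ 
▒▒▒▓▓▓▓▒▒▒▒▓▓▓▓▒▒▒▒▓▓▓▓▒▒▒▒ 
▓▓▓▒▒▒▒▓▓▓▓▒▒▒▒▓▓▓▓▒▒▒▒▓▓▓▓ 
▓▓▓▒▒▒▒▓▓▓▓▒▒▒▒▓▓▓▓▒▒▒▒▓▓▓▓ 
▓▓▓▒▒▒▒▓▓▓▓▒▒▒▒▓▓▓▓▒▒▒▒▓▓▓▓ 
▓▓▓▒▒▒▒▓▓▓▓▒▒▒▒▓▓▓▓▒▒▒▒▓▓▓▓ 
▒▒▒▓▓▓▓▒▒▒▒▓▓▓▓▒▒▒▒▓▓▓▓▒▒▒▒ 
▒▒▒▓▓▓▓▒▒▒▒▓▓▓▓▒▒▒▒▓▓▓▓▒▒▒▒ 
▒▒▒▓▓▓▓▒▒▒▒▓▓▓▓▒▒▒▒▓▓▓▓▒▒▒▒ 
▒▒▒▓▓▓▓▒▒▒▒▓▓▓▓▒▒▒▒▓▓▓▓▒▒▒▒ 


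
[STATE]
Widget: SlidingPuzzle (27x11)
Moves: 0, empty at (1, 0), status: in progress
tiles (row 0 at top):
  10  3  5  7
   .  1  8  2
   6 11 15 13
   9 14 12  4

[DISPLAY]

┌────┬────┬────┬────┐      
│ 10 │  3 │  5 │  7 │      
├────┼────┼────┼────┤      
│    │  1 │  8 │  2 │      
├────┼────┼────┼────┤      
│  6 │ 11 │ 15 │ 13 │      
├────┼────┼────┼────┤      
│  9 │ 14 │ 12 │  4 │      
└────┴────┴────┴────┘      
Moves: 0                   
                           


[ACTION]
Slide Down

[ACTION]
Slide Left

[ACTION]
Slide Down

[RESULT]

┌────┬────┬────┬────┐      
│  3 │    │  5 │  7 │      
├────┼────┼────┼────┤      
│ 10 │  1 │  8 │  2 │      
├────┼────┼────┼────┤      
│  6 │ 11 │ 15 │ 13 │      
├────┼────┼────┼────┤      
│  9 │ 14 │ 12 │  4 │      
└────┴────┴────┴────┘      
Moves: 2                   
                           


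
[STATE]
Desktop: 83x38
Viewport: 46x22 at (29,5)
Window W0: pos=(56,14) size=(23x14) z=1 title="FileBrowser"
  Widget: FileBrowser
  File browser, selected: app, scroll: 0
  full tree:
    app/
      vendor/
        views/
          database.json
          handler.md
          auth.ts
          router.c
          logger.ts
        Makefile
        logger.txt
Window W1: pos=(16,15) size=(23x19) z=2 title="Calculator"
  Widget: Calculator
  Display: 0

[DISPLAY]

                                              
                                              
                                              
                                              
                                              
                                              
                                              
                                              
                                              
                           ┏━━━━━━━━━━━━━━━━━━
━━━━━━━━━┓                 ┃ FileBrowser      
         ┃                 ┠──────────────────
─────────┨                 ┃> [-] app/        
        0┃                 ┃    [+] vendor/   
┬───┐    ┃                 ┃                  
│ ÷ │    ┃                 ┃                  
┼───┤    ┃                 ┃                  
│ × │    ┃                 ┃                  
┼───┤    ┃                 ┃                  
│ - │    ┃                 ┃                  
┼───┤    ┃                 ┃                  
│ + │    ┃                 ┃                  


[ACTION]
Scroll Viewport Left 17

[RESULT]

                                              
                                              
                                              
                                              
                                              
                                              
                                              
                                              
                                              
                                            ┏━
    ┏━━━━━━━━━━━━━━━━━━━━━┓                 ┃ 
    ┃ Calculator          ┃                 ┠─
    ┠─────────────────────┨                 ┃>
    ┃                    0┃                 ┃ 
    ┃┌───┬───┬───┬───┐    ┃                 ┃ 
    ┃│ 7 │ 8 │ 9 │ ÷ │    ┃                 ┃ 
    ┃├───┼───┼───┼───┤    ┃                 ┃ 
    ┃│ 4 │ 5 │ 6 │ × │    ┃                 ┃ 
    ┃├───┼───┼───┼───┤    ┃                 ┃ 
    ┃│ 1 │ 2 │ 3 │ - │    ┃                 ┃ 
    ┃├───┼───┼───┼───┤    ┃                 ┃ 
    ┃│ 0 │ . │ = │ + │    ┃                 ┃ 


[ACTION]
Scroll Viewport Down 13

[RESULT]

    ┃ Calculator          ┃                 ┠─
    ┠─────────────────────┨                 ┃>
    ┃                    0┃                 ┃ 
    ┃┌───┬───┬───┬───┐    ┃                 ┃ 
    ┃│ 7 │ 8 │ 9 │ ÷ │    ┃                 ┃ 
    ┃├───┼───┼───┼───┤    ┃                 ┃ 
    ┃│ 4 │ 5 │ 6 │ × │    ┃                 ┃ 
    ┃├───┼───┼───┼───┤    ┃                 ┃ 
    ┃│ 1 │ 2 │ 3 │ - │    ┃                 ┃ 
    ┃├───┼───┼───┼───┤    ┃                 ┃ 
    ┃│ 0 │ . │ = │ + │    ┃                 ┃ 
    ┃├───┼───┼───┼───┤    ┃                 ┗━
    ┃│ C │ MC│ MR│ M+│    ┃                   
    ┃└───┴───┴───┴───┘    ┃                   
    ┃                     ┃                   
    ┃                     ┃                   
    ┃                     ┃                   
    ┗━━━━━━━━━━━━━━━━━━━━━┛                   
                                              
                                              
                                              
                                              


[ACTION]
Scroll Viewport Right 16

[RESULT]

          ┃                 ┠─────────────────
──────────┨                 ┃> [-] app/       
         0┃                 ┃    [+] vendor/  
─┬───┐    ┃                 ┃                 
 │ ÷ │    ┃                 ┃                 
─┼───┤    ┃                 ┃                 
 │ × │    ┃                 ┃                 
─┼───┤    ┃                 ┃                 
 │ - │    ┃                 ┃                 
─┼───┤    ┃                 ┃                 
 │ + │    ┃                 ┃                 
─┼───┤    ┃                 ┗━━━━━━━━━━━━━━━━━
R│ M+│    ┃                                   
─┴───┘    ┃                                   
          ┃                                   
          ┃                                   
          ┃                                   
━━━━━━━━━━┛                                   
                                              
                                              
                                              
                                              


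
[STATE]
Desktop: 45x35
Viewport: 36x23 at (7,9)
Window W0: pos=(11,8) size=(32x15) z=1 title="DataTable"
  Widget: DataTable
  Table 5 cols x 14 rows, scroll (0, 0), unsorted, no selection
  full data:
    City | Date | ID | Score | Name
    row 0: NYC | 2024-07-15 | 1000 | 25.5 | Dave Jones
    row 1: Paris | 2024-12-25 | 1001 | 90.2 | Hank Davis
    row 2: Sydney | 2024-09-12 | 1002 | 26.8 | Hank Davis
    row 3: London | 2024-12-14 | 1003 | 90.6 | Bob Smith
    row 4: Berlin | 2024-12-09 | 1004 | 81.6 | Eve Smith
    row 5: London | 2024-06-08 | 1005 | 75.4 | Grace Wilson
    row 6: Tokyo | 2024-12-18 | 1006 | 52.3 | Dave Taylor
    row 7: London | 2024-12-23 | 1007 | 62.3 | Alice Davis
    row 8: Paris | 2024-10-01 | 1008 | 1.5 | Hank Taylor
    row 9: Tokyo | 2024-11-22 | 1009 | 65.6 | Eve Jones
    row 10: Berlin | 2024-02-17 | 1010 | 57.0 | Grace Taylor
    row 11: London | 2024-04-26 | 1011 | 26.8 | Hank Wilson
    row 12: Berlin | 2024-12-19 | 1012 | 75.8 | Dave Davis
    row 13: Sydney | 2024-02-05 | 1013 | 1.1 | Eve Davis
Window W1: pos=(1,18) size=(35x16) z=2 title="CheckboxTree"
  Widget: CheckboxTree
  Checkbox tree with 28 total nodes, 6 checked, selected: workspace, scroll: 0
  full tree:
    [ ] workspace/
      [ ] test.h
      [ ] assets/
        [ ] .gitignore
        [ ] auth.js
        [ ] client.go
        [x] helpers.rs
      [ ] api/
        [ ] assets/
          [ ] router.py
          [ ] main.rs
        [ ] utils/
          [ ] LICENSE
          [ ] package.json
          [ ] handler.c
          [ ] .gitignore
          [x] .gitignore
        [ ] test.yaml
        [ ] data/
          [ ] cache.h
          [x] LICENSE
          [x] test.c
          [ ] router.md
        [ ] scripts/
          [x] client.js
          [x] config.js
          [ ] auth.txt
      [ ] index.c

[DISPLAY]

    ┃ DataTable                    ┃
    ┠──────────────────────────────┨
    ┃City  │Date      │ID  │Score│N┃
    ┃──────┼──────────┼────┼─────┼─┃
    ┃NYC   │2024-07-15│1000│25.5 │D┃
    ┃Paris │2024-12-25│1001│90.2 │H┃
    ┃Sydney│2024-09-12│1002│26.8 │H┃
    ┃London│2024-12-14│1003│90.6 │B┃
    ┃Berlin│2024-12-09│1004│81.6 │E┃
━━━━━━━━━━━━━━━━━━━━━━━━━━━━┓5.4 │G┃
kboxTree                    ┃2.3 │D┃
────────────────────────────┨2.3 │A┃
workspace/                  ┃.5  │H┃
] test.h                    ┃━━━━━━┛
] assets/                   ┃       
[ ] .gitignore              ┃       
[ ] auth.js                 ┃       
[ ] client.go               ┃       
[x] helpers.rs              ┃       
] api/                      ┃       
[ ] assets/                 ┃       
  [ ] router.py             ┃       
  [ ] main.rs               ┃       


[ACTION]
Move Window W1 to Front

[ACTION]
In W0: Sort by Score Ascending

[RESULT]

    ┃ DataTable                    ┃
    ┠──────────────────────────────┨
    ┃City  │Date      │ID  │Scor▲│N┃
    ┃──────┼──────────┼────┼─────┼─┃
    ┃Sydney│2024-02-05│1013│1.1  │E┃
    ┃Paris │2024-10-01│1008│1.5  │H┃
    ┃NYC   │2024-07-15│1000│25.5 │D┃
    ┃Sydney│2024-09-12│1002│26.8 │H┃
    ┃London│2024-04-26│1011│26.8 │H┃
━━━━━━━━━━━━━━━━━━━━━━━━━━━━┓2.3 │D┃
kboxTree                    ┃7.0 │G┃
────────────────────────────┨2.3 │A┃
workspace/                  ┃5.6 │E┃
] test.h                    ┃━━━━━━┛
] assets/                   ┃       
[ ] .gitignore              ┃       
[ ] auth.js                 ┃       
[ ] client.go               ┃       
[x] helpers.rs              ┃       
] api/                      ┃       
[ ] assets/                 ┃       
  [ ] router.py             ┃       
  [ ] main.rs               ┃       


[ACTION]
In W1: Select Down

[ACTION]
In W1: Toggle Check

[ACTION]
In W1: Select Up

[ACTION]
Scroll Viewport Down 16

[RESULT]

    ┃──────┼──────────┼────┼─────┼─┃
    ┃Sydney│2024-02-05│1013│1.1  │E┃
    ┃Paris │2024-10-01│1008│1.5  │H┃
    ┃NYC   │2024-07-15│1000│25.5 │D┃
    ┃Sydney│2024-09-12│1002│26.8 │H┃
    ┃London│2024-04-26│1011│26.8 │H┃
━━━━━━━━━━━━━━━━━━━━━━━━━━━━┓2.3 │D┃
kboxTree                    ┃7.0 │G┃
────────────────────────────┨2.3 │A┃
workspace/                  ┃5.6 │E┃
] test.h                    ┃━━━━━━┛
] assets/                   ┃       
[ ] .gitignore              ┃       
[ ] auth.js                 ┃       
[ ] client.go               ┃       
[x] helpers.rs              ┃       
] api/                      ┃       
[ ] assets/                 ┃       
  [ ] router.py             ┃       
  [ ] main.rs               ┃       
[-] utils/                  ┃       
━━━━━━━━━━━━━━━━━━━━━━━━━━━━┛       
                                    


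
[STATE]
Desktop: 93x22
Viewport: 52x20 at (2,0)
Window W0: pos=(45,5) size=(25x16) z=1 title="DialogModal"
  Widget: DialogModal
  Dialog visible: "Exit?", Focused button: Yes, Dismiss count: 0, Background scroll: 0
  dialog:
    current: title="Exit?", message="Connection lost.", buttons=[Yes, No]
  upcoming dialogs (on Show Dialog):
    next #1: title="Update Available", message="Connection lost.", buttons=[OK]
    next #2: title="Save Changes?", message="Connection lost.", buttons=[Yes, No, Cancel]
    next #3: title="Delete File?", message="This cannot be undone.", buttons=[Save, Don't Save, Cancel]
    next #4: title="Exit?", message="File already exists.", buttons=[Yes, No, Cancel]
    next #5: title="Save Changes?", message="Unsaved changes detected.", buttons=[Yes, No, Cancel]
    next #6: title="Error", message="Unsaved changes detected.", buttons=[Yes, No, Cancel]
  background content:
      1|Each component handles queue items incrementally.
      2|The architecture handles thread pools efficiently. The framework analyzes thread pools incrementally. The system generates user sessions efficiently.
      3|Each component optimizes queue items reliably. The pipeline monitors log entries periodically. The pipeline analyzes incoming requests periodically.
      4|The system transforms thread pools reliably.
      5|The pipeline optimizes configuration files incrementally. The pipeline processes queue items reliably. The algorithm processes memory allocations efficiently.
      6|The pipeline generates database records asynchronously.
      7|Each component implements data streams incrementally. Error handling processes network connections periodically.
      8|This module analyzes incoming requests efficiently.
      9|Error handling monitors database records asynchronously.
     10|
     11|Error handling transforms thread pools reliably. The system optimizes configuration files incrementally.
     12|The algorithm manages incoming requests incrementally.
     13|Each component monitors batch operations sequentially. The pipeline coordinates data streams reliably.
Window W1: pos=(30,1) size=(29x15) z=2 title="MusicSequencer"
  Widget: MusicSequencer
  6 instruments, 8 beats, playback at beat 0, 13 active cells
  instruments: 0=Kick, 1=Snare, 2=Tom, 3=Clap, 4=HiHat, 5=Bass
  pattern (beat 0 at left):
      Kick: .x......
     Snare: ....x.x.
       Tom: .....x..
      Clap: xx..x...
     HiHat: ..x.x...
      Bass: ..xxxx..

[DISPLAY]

                                                    
                            ┏━━━━━━━━━━━━━━━━━━━━━━━
                            ┃ MusicSequencer        
                            ┠───────────────────────
                            ┃      ▼1234567         
                            ┃  Kick·█······         
                            ┃ Snare····█·█·         
                            ┃   Tom·····█··         
                            ┃  Clap██··█···         
                            ┃ HiHat··█·█···         
                            ┃  Bass··████··         
                            ┃                       
                            ┃                       
                            ┃                       
                            ┃                       
                            ┗━━━━━━━━━━━━━━━━━━━━━━━
                                           ┃Error ha
                                           ┃        
                                           ┃Error ha
                                           ┃The algo


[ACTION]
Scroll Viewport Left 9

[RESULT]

                                                    
                              ┏━━━━━━━━━━━━━━━━━━━━━
                              ┃ MusicSequencer      
                              ┠─────────────────────
                              ┃      ▼1234567       
                              ┃  Kick·█······       
                              ┃ Snare····█·█·       
                              ┃   Tom·····█··       
                              ┃  Clap██··█···       
                              ┃ HiHat··█·█···       
                              ┃  Bass··████··       
                              ┃                     
                              ┃                     
                              ┃                     
                              ┃                     
                              ┗━━━━━━━━━━━━━━━━━━━━━
                                             ┃Error 
                                             ┃      
                                             ┃Error 
                                             ┃The al


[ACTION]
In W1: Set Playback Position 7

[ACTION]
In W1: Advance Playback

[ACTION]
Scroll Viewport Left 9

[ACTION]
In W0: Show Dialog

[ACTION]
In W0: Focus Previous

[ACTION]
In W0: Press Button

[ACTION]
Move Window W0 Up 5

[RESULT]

                                             ┏━━━━━━
                              ┏━━━━━━━━━━━━━━━━━━━━━
                              ┃ MusicSequencer      
                              ┠─────────────────────
                              ┃      ▼1234567       
                              ┃  Kick·█······       
                              ┃ Snare····█·█·       
                              ┃   Tom·····█··       
                              ┃  Clap██··█···       
                              ┃ HiHat··█·█···       
                              ┃  Bass··████··       
                              ┃                     
                              ┃                     
                              ┃                     
                              ┃                     
                              ┗━━━━━━━━━━━━━━━━━━━━━
                                                    
                                                    
                                                    
                                                    


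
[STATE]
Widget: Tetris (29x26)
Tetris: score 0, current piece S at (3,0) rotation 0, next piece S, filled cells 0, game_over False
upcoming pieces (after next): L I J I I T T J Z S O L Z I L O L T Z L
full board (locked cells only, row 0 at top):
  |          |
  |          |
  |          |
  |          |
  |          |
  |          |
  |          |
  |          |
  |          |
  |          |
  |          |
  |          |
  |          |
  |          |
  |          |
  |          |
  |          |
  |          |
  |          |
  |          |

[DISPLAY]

    ░░    │Next:             
   ░░     │ ░░               
          │░░                
          │                  
          │                  
          │                  
          │Score:            
          │0                 
          │                  
          │                  
          │                  
          │                  
          │                  
          │                  
          │                  
          │                  
          │                  
          │                  
          │                  
          │                  
          │                  
          │                  
          │                  
          │                  
          │                  
          │                  


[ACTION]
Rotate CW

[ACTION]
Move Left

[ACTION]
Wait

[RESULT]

          │Next:             
  ░       │ ░░               
  ░░      │░░                
   ░      │                  
          │                  
          │                  
          │Score:            
          │0                 
          │                  
          │                  
          │                  
          │                  
          │                  
          │                  
          │                  
          │                  
          │                  
          │                  
          │                  
          │                  
          │                  
          │                  
          │                  
          │                  
          │                  
          │                  


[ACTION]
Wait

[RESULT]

          │Next:             
          │ ░░               
  ░       │░░                
  ░░      │                  
   ░      │                  
          │                  
          │Score:            
          │0                 
          │                  
          │                  
          │                  
          │                  
          │                  
          │                  
          │                  
          │                  
          │                  
          │                  
          │                  
          │                  
          │                  
          │                  
          │                  
          │                  
          │                  
          │                  
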